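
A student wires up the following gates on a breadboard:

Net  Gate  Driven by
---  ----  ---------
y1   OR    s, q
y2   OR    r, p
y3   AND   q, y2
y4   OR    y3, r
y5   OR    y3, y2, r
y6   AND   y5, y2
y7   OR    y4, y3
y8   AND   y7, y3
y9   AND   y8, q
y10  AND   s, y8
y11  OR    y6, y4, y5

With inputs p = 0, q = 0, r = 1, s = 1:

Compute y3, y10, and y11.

y3 = 0  y10 = 0  y11 = 1

y2 = r OR p = 1 OR 0 = 1
y3 = q AND y2 = 0 AND 1 = 0
y4 = y3 OR r = 0 OR 1 = 1
y5 = y3 OR y2 OR r = 0 OR 1 OR 1 = 1
y6 = y5 AND y2 = 1 AND 1 = 1
y7 = y4 OR y3 = 1 OR 0 = 1
y8 = y7 AND y3 = 1 AND 0 = 0
y10 = s AND y8 = 1 AND 0 = 0
y11 = y6 OR y4 OR y5 = 1 OR 1 OR 1 = 1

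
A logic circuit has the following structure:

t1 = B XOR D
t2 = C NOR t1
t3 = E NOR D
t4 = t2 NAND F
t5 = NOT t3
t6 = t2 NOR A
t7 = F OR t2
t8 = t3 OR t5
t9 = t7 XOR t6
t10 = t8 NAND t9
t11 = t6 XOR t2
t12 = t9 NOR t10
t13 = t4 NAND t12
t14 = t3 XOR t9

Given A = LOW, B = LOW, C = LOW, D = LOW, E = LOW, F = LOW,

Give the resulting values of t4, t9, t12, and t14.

t1 = B XOR D = LOW XOR LOW = LOW
t2 = C NOR t1 = LOW NOR LOW = HIGH
t3 = E NOR D = LOW NOR LOW = HIGH
t4 = t2 NAND F = HIGH NAND LOW = HIGH
t5 = NOT t3 = NOT HIGH = LOW
t6 = t2 NOR A = HIGH NOR LOW = LOW
t7 = F OR t2 = LOW OR HIGH = HIGH
t8 = t3 OR t5 = HIGH OR LOW = HIGH
t9 = t7 XOR t6 = HIGH XOR LOW = HIGH
t10 = t8 NAND t9 = HIGH NAND HIGH = LOW
t12 = t9 NOR t10 = HIGH NOR LOW = LOW
t14 = t3 XOR t9 = HIGH XOR HIGH = LOW

t4 = HIGH, t9 = HIGH, t12 = LOW, t14 = LOW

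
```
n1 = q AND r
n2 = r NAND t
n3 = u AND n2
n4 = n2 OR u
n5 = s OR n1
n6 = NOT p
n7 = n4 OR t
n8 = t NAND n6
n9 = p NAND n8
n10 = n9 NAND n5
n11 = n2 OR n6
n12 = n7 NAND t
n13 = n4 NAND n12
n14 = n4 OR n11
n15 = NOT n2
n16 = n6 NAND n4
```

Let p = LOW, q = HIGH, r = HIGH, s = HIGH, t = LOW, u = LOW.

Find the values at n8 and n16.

n8 = HIGH  n16 = LOW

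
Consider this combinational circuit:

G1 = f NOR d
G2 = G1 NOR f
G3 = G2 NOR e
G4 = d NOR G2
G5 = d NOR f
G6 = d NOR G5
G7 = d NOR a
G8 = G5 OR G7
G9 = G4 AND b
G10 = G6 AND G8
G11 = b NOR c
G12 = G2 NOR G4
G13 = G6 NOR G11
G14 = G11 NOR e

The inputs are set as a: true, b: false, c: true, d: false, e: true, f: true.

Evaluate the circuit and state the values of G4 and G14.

G4 = true, G14 = false

G1 = f NOR d = true NOR false = false
G2 = G1 NOR f = false NOR true = false
G4 = d NOR G2 = false NOR false = true
G11 = b NOR c = false NOR true = false
G14 = G11 NOR e = false NOR true = false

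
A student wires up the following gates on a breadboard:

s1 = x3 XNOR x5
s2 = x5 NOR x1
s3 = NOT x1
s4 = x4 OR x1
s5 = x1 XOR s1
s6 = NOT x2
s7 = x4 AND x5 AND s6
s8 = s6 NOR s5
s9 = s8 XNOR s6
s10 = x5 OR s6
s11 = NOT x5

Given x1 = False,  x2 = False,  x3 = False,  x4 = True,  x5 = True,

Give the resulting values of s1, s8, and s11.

s1 = False, s8 = False, s11 = False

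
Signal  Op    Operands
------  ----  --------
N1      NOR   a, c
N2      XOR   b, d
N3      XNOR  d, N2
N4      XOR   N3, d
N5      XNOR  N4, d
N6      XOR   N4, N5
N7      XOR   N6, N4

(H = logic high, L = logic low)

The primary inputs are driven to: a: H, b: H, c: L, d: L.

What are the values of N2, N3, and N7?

N2 = H  N3 = L  N7 = H

N2 = b XOR d = H XOR L = H
N3 = d XNOR N2 = L XNOR H = L
N4 = N3 XOR d = L XOR L = L
N5 = N4 XNOR d = L XNOR L = H
N6 = N4 XOR N5 = L XOR H = H
N7 = N6 XOR N4 = H XOR L = H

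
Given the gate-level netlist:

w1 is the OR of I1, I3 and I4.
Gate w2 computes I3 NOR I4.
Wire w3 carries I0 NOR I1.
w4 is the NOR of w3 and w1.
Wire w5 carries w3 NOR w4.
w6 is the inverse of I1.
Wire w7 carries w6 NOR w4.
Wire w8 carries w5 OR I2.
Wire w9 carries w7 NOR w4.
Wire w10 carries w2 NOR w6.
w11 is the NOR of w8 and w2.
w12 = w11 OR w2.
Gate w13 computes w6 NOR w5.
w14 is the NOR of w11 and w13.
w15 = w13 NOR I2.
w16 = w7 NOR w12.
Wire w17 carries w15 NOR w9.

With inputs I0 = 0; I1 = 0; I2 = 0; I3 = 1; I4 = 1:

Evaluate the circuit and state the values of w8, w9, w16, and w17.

w1 = I1 OR I3 OR I4 = 0 OR 1 OR 1 = 1
w2 = I3 NOR I4 = 1 NOR 1 = 0
w3 = I0 NOR I1 = 0 NOR 0 = 1
w4 = w3 NOR w1 = 1 NOR 1 = 0
w5 = w3 NOR w4 = 1 NOR 0 = 0
w6 = NOT I1 = NOT 0 = 1
w7 = w6 NOR w4 = 1 NOR 0 = 0
w8 = w5 OR I2 = 0 OR 0 = 0
w9 = w7 NOR w4 = 0 NOR 0 = 1
w11 = w8 NOR w2 = 0 NOR 0 = 1
w12 = w11 OR w2 = 1 OR 0 = 1
w13 = w6 NOR w5 = 1 NOR 0 = 0
w15 = w13 NOR I2 = 0 NOR 0 = 1
w16 = w7 NOR w12 = 0 NOR 1 = 0
w17 = w15 NOR w9 = 1 NOR 1 = 0

w8 = 0; w9 = 1; w16 = 0; w17 = 0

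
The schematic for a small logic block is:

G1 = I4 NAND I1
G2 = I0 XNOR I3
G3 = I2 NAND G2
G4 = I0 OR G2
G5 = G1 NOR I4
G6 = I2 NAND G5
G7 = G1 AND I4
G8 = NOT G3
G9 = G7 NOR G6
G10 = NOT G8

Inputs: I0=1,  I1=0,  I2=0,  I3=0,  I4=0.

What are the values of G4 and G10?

G4 = 1  G10 = 1

G2 = I0 XNOR I3 = 1 XNOR 0 = 0
G3 = I2 NAND G2 = 0 NAND 0 = 1
G4 = I0 OR G2 = 1 OR 0 = 1
G8 = NOT G3 = NOT 1 = 0
G10 = NOT G8 = NOT 0 = 1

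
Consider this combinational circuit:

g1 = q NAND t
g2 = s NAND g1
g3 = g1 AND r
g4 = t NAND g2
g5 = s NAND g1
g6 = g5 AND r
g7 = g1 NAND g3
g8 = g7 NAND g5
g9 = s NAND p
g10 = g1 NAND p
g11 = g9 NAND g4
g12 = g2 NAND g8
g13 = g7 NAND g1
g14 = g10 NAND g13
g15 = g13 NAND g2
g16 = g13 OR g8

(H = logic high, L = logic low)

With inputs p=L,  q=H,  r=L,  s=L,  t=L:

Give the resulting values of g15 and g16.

g15 = H, g16 = L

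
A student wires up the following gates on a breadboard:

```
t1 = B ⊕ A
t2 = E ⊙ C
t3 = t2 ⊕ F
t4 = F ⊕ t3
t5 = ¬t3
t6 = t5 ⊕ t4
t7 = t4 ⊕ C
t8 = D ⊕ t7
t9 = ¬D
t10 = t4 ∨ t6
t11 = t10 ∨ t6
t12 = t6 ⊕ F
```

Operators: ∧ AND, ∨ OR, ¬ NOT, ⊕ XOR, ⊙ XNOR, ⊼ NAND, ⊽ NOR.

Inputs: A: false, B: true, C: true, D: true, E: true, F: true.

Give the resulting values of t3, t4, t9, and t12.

t2 = E XNOR C = true XNOR true = true
t3 = t2 XOR F = true XOR true = false
t4 = F XOR t3 = true XOR false = true
t5 = NOT t3 = NOT false = true
t6 = t5 XOR t4 = true XOR true = false
t9 = NOT D = NOT true = false
t12 = t6 XOR F = false XOR true = true

t3 = false, t4 = true, t9 = false, t12 = true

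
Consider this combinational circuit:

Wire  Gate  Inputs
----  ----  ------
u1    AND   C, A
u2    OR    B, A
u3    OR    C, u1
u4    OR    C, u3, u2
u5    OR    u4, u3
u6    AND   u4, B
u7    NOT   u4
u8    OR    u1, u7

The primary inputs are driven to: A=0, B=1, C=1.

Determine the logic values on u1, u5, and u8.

u1 = 0, u5 = 1, u8 = 0

u1 = C AND A = 1 AND 0 = 0
u2 = B OR A = 1 OR 0 = 1
u3 = C OR u1 = 1 OR 0 = 1
u4 = C OR u3 OR u2 = 1 OR 1 OR 1 = 1
u5 = u4 OR u3 = 1 OR 1 = 1
u7 = NOT u4 = NOT 1 = 0
u8 = u1 OR u7 = 0 OR 0 = 0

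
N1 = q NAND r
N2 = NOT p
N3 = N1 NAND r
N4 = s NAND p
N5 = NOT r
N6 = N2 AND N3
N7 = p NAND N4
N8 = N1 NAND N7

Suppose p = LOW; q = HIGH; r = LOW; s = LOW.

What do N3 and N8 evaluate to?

N1 = q NAND r = HIGH NAND LOW = HIGH
N3 = N1 NAND r = HIGH NAND LOW = HIGH
N4 = s NAND p = LOW NAND LOW = HIGH
N7 = p NAND N4 = LOW NAND HIGH = HIGH
N8 = N1 NAND N7 = HIGH NAND HIGH = LOW

N3 = HIGH; N8 = LOW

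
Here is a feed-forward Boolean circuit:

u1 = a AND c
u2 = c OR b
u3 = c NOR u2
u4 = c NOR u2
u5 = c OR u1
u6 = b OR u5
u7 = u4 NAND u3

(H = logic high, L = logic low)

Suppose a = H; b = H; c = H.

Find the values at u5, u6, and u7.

u1 = a AND c = H AND H = H
u2 = c OR b = H OR H = H
u3 = c NOR u2 = H NOR H = L
u4 = c NOR u2 = H NOR H = L
u5 = c OR u1 = H OR H = H
u6 = b OR u5 = H OR H = H
u7 = u4 NAND u3 = L NAND L = H

u5 = H, u6 = H, u7 = H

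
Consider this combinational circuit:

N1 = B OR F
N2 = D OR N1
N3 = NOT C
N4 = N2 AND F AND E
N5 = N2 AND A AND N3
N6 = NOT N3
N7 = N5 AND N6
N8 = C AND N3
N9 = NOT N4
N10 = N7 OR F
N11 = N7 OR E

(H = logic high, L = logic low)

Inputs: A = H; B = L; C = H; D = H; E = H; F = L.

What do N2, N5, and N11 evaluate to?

N2 = H  N5 = L  N11 = H

N1 = B OR F = L OR L = L
N2 = D OR N1 = H OR L = H
N3 = NOT C = NOT H = L
N5 = N2 AND A AND N3 = H AND H AND L = L
N6 = NOT N3 = NOT L = H
N7 = N5 AND N6 = L AND H = L
N11 = N7 OR E = L OR H = H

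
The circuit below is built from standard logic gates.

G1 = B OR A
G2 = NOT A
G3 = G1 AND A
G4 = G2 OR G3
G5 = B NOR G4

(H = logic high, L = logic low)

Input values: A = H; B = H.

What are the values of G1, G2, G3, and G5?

G1 = B OR A = H OR H = H
G2 = NOT A = NOT H = L
G3 = G1 AND A = H AND H = H
G4 = G2 OR G3 = L OR H = H
G5 = B NOR G4 = H NOR H = L

G1 = H; G2 = L; G3 = H; G5 = L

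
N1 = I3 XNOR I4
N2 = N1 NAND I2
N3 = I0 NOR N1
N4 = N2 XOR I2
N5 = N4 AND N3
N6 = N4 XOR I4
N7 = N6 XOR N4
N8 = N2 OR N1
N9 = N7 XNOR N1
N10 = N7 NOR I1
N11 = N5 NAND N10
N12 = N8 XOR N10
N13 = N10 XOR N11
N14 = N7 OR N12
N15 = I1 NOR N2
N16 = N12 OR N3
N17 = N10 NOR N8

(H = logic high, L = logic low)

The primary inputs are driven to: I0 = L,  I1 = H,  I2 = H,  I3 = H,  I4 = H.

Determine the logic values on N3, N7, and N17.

N3 = L, N7 = H, N17 = L

N1 = I3 XNOR I4 = H XNOR H = H
N2 = N1 NAND I2 = H NAND H = L
N3 = I0 NOR N1 = L NOR H = L
N4 = N2 XOR I2 = L XOR H = H
N6 = N4 XOR I4 = H XOR H = L
N7 = N6 XOR N4 = L XOR H = H
N8 = N2 OR N1 = L OR H = H
N10 = N7 NOR I1 = H NOR H = L
N17 = N10 NOR N8 = L NOR H = L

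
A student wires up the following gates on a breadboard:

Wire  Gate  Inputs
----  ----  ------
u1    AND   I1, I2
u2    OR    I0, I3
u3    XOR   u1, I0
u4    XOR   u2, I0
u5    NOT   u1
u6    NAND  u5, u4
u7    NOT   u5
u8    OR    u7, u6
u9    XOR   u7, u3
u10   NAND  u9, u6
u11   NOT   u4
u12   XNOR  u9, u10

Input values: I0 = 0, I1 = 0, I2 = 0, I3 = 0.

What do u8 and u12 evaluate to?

u8 = 1  u12 = 0

u1 = I1 AND I2 = 0 AND 0 = 0
u2 = I0 OR I3 = 0 OR 0 = 0
u3 = u1 XOR I0 = 0 XOR 0 = 0
u4 = u2 XOR I0 = 0 XOR 0 = 0
u5 = NOT u1 = NOT 0 = 1
u6 = u5 NAND u4 = 1 NAND 0 = 1
u7 = NOT u5 = NOT 1 = 0
u8 = u7 OR u6 = 0 OR 1 = 1
u9 = u7 XOR u3 = 0 XOR 0 = 0
u10 = u9 NAND u6 = 0 NAND 1 = 1
u12 = u9 XNOR u10 = 0 XNOR 1 = 0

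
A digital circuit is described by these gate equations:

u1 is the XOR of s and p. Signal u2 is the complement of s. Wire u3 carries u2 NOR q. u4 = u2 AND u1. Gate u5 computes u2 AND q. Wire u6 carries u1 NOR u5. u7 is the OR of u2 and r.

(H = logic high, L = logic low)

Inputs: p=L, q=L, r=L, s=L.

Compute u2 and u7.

u2 = NOT s = NOT L = H
u7 = u2 OR r = H OR L = H

u2 = H; u7 = H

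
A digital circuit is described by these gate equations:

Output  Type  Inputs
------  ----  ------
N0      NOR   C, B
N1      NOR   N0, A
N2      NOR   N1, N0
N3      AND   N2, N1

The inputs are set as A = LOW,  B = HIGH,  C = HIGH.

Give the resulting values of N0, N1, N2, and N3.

N0 = C NOR B = HIGH NOR HIGH = LOW
N1 = N0 NOR A = LOW NOR LOW = HIGH
N2 = N1 NOR N0 = HIGH NOR LOW = LOW
N3 = N2 AND N1 = LOW AND HIGH = LOW

N0 = LOW, N1 = HIGH, N2 = LOW, N3 = LOW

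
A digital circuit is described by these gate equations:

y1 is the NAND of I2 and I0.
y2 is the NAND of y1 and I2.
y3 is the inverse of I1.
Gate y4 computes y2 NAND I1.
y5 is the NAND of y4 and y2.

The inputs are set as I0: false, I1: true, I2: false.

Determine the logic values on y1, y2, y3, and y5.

y1 = I2 NAND I0 = false NAND false = true
y2 = y1 NAND I2 = true NAND false = true
y3 = NOT I1 = NOT true = false
y4 = y2 NAND I1 = true NAND true = false
y5 = y4 NAND y2 = false NAND true = true

y1 = true; y2 = true; y3 = false; y5 = true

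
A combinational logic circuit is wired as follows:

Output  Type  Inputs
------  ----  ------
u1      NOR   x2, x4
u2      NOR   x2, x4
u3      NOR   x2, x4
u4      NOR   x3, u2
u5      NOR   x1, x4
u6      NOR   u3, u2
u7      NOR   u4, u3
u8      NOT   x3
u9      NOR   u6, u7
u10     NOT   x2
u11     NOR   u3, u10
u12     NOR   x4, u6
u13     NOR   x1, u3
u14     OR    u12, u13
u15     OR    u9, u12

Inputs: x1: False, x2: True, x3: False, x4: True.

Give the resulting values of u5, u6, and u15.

u2 = x2 NOR x4 = True NOR True = False
u3 = x2 NOR x4 = True NOR True = False
u4 = x3 NOR u2 = False NOR False = True
u5 = x1 NOR x4 = False NOR True = False
u6 = u3 NOR u2 = False NOR False = True
u7 = u4 NOR u3 = True NOR False = False
u9 = u6 NOR u7 = True NOR False = False
u12 = x4 NOR u6 = True NOR True = False
u15 = u9 OR u12 = False OR False = False

u5 = False, u6 = True, u15 = False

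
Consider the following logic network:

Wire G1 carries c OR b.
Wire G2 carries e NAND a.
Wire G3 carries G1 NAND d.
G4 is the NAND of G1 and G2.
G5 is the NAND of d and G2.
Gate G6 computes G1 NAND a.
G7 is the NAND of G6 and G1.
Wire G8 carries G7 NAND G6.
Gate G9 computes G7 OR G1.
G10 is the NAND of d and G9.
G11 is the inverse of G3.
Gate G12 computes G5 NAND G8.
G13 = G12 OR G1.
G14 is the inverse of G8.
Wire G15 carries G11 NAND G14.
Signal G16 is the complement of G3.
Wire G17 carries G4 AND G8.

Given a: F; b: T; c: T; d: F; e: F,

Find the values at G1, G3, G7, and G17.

G1 = T, G3 = T, G7 = F, G17 = F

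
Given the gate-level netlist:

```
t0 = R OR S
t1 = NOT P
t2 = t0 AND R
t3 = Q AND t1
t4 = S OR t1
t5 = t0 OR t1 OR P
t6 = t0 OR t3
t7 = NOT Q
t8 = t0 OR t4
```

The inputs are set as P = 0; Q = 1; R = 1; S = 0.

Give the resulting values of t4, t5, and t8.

t4 = 1, t5 = 1, t8 = 1

t0 = R OR S = 1 OR 0 = 1
t1 = NOT P = NOT 0 = 1
t4 = S OR t1 = 0 OR 1 = 1
t5 = t0 OR t1 OR P = 1 OR 1 OR 0 = 1
t8 = t0 OR t4 = 1 OR 1 = 1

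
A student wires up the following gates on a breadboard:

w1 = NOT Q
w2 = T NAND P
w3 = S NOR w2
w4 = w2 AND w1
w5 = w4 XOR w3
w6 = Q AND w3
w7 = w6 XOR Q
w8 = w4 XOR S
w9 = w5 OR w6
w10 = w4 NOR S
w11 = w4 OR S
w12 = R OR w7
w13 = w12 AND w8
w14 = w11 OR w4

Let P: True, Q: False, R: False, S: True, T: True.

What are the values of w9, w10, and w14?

w1 = NOT Q = NOT False = True
w2 = T NAND P = True NAND True = False
w3 = S NOR w2 = True NOR False = False
w4 = w2 AND w1 = False AND True = False
w5 = w4 XOR w3 = False XOR False = False
w6 = Q AND w3 = False AND False = False
w9 = w5 OR w6 = False OR False = False
w10 = w4 NOR S = False NOR True = False
w11 = w4 OR S = False OR True = True
w14 = w11 OR w4 = True OR False = True

w9 = False  w10 = False  w14 = True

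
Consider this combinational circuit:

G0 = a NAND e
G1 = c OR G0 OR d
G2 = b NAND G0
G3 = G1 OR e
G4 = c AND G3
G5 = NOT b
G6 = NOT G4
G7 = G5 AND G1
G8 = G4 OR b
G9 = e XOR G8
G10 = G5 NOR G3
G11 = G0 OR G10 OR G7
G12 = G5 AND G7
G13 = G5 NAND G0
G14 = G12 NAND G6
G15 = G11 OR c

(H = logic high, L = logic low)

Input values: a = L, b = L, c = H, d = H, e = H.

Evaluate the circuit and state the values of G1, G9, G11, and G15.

G1 = H, G9 = L, G11 = H, G15 = H

G0 = a NAND e = L NAND H = H
G1 = c OR G0 OR d = H OR H OR H = H
G3 = G1 OR e = H OR H = H
G4 = c AND G3 = H AND H = H
G5 = NOT b = NOT L = H
G7 = G5 AND G1 = H AND H = H
G8 = G4 OR b = H OR L = H
G9 = e XOR G8 = H XOR H = L
G10 = G5 NOR G3 = H NOR H = L
G11 = G0 OR G10 OR G7 = H OR L OR H = H
G15 = G11 OR c = H OR H = H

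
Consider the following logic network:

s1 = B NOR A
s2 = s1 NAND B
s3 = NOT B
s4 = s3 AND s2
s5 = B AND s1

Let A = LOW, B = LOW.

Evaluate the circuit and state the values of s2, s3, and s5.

s1 = B NOR A = LOW NOR LOW = HIGH
s2 = s1 NAND B = HIGH NAND LOW = HIGH
s3 = NOT B = NOT LOW = HIGH
s5 = B AND s1 = LOW AND HIGH = LOW

s2 = HIGH, s3 = HIGH, s5 = LOW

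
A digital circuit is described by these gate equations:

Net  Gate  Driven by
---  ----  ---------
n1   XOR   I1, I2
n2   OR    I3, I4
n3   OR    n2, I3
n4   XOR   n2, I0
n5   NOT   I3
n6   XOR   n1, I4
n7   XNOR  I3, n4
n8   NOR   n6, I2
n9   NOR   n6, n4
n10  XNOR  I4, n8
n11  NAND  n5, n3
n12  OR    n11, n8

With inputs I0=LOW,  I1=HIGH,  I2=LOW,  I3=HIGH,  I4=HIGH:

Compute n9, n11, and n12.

n1 = I1 XOR I2 = HIGH XOR LOW = HIGH
n2 = I3 OR I4 = HIGH OR HIGH = HIGH
n3 = n2 OR I3 = HIGH OR HIGH = HIGH
n4 = n2 XOR I0 = HIGH XOR LOW = HIGH
n5 = NOT I3 = NOT HIGH = LOW
n6 = n1 XOR I4 = HIGH XOR HIGH = LOW
n8 = n6 NOR I2 = LOW NOR LOW = HIGH
n9 = n6 NOR n4 = LOW NOR HIGH = LOW
n11 = n5 NAND n3 = LOW NAND HIGH = HIGH
n12 = n11 OR n8 = HIGH OR HIGH = HIGH

n9 = LOW, n11 = HIGH, n12 = HIGH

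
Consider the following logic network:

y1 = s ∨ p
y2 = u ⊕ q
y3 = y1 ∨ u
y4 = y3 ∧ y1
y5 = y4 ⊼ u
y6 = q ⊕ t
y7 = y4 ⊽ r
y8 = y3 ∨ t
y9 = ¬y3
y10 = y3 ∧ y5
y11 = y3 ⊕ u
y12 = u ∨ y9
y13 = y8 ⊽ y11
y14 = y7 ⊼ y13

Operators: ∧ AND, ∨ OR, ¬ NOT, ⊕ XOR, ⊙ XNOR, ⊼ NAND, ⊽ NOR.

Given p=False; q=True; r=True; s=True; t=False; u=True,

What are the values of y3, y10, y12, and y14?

y1 = s OR p = True OR False = True
y3 = y1 OR u = True OR True = True
y4 = y3 AND y1 = True AND True = True
y5 = y4 NAND u = True NAND True = False
y7 = y4 NOR r = True NOR True = False
y8 = y3 OR t = True OR False = True
y9 = NOT y3 = NOT True = False
y10 = y3 AND y5 = True AND False = False
y11 = y3 XOR u = True XOR True = False
y12 = u OR y9 = True OR False = True
y13 = y8 NOR y11 = True NOR False = False
y14 = y7 NAND y13 = False NAND False = True

y3 = True; y10 = False; y12 = True; y14 = True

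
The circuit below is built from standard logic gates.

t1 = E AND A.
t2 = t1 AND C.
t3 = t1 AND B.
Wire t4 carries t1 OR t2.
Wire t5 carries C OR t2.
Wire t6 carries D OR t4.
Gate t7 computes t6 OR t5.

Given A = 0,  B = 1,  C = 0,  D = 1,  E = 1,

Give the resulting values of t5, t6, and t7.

t5 = 0, t6 = 1, t7 = 1

t1 = E AND A = 1 AND 0 = 0
t2 = t1 AND C = 0 AND 0 = 0
t4 = t1 OR t2 = 0 OR 0 = 0
t5 = C OR t2 = 0 OR 0 = 0
t6 = D OR t4 = 1 OR 0 = 1
t7 = t6 OR t5 = 1 OR 0 = 1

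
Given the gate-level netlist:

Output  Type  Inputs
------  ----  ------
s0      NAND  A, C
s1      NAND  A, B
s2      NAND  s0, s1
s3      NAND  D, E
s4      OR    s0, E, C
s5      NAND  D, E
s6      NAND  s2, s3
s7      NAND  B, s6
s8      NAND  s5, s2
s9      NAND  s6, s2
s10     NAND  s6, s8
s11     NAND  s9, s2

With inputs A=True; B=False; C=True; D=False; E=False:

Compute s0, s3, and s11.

s0 = False  s3 = True  s11 = False

s0 = A NAND C = True NAND True = False
s1 = A NAND B = True NAND False = True
s2 = s0 NAND s1 = False NAND True = True
s3 = D NAND E = False NAND False = True
s6 = s2 NAND s3 = True NAND True = False
s9 = s6 NAND s2 = False NAND True = True
s11 = s9 NAND s2 = True NAND True = False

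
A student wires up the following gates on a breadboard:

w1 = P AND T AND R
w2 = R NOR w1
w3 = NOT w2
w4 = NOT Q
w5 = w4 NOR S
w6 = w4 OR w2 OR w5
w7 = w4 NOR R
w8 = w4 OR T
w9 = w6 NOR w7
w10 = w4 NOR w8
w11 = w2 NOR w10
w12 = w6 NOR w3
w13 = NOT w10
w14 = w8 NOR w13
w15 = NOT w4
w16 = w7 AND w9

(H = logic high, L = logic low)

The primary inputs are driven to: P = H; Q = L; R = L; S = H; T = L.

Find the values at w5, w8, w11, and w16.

w1 = P AND T AND R = H AND L AND L = L
w2 = R NOR w1 = L NOR L = H
w4 = NOT Q = NOT L = H
w5 = w4 NOR S = H NOR H = L
w6 = w4 OR w2 OR w5 = H OR H OR L = H
w7 = w4 NOR R = H NOR L = L
w8 = w4 OR T = H OR L = H
w9 = w6 NOR w7 = H NOR L = L
w10 = w4 NOR w8 = H NOR H = L
w11 = w2 NOR w10 = H NOR L = L
w16 = w7 AND w9 = L AND L = L

w5 = L, w8 = H, w11 = L, w16 = L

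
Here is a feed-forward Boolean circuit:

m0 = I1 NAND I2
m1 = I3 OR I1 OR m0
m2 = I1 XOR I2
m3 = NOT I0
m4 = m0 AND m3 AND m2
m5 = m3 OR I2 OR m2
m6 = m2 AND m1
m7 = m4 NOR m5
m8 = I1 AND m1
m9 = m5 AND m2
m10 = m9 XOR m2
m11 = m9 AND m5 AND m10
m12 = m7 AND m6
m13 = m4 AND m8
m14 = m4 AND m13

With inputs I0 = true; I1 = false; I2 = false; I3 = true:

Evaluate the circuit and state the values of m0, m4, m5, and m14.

m0 = true, m4 = false, m5 = false, m14 = false

m0 = I1 NAND I2 = false NAND false = true
m1 = I3 OR I1 OR m0 = true OR false OR true = true
m2 = I1 XOR I2 = false XOR false = false
m3 = NOT I0 = NOT true = false
m4 = m0 AND m3 AND m2 = true AND false AND false = false
m5 = m3 OR I2 OR m2 = false OR false OR false = false
m8 = I1 AND m1 = false AND true = false
m13 = m4 AND m8 = false AND false = false
m14 = m4 AND m13 = false AND false = false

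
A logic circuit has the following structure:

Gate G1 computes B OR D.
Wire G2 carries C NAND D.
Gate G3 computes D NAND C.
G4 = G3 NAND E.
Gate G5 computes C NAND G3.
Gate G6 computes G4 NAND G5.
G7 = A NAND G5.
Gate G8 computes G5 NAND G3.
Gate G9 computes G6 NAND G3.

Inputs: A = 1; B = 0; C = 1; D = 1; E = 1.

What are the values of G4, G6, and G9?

G4 = 1, G6 = 0, G9 = 1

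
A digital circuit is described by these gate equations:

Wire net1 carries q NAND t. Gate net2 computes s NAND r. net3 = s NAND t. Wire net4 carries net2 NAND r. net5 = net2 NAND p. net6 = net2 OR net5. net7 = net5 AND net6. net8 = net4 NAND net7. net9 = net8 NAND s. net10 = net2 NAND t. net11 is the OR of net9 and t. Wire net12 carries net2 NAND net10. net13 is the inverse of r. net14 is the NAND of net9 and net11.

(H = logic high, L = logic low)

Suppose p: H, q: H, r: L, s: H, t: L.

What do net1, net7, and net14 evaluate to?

net1 = H, net7 = L, net14 = H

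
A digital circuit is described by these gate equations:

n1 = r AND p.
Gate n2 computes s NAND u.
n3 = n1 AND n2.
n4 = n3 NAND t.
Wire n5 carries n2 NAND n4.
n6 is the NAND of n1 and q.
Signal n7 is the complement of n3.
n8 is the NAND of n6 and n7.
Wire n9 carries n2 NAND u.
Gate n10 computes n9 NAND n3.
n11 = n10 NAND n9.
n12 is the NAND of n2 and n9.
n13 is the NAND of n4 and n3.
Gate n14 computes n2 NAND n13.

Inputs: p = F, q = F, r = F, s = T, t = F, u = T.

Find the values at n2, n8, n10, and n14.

n2 = F  n8 = F  n10 = T  n14 = T

n1 = r AND p = F AND F = F
n2 = s NAND u = T NAND T = F
n3 = n1 AND n2 = F AND F = F
n4 = n3 NAND t = F NAND F = T
n6 = n1 NAND q = F NAND F = T
n7 = NOT n3 = NOT F = T
n8 = n6 NAND n7 = T NAND T = F
n9 = n2 NAND u = F NAND T = T
n10 = n9 NAND n3 = T NAND F = T
n13 = n4 NAND n3 = T NAND F = T
n14 = n2 NAND n13 = F NAND T = T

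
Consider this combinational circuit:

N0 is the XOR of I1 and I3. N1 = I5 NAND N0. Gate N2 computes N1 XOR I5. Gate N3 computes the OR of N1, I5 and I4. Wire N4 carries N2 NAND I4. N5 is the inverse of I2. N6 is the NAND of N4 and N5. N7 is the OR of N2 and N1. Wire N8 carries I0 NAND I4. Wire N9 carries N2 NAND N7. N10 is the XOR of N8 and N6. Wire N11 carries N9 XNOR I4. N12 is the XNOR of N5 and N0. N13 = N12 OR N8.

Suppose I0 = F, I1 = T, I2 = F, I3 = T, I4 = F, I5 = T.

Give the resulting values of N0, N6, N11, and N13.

N0 = I1 XOR I3 = T XOR T = F
N1 = I5 NAND N0 = T NAND F = T
N2 = N1 XOR I5 = T XOR T = F
N4 = N2 NAND I4 = F NAND F = T
N5 = NOT I2 = NOT F = T
N6 = N4 NAND N5 = T NAND T = F
N7 = N2 OR N1 = F OR T = T
N8 = I0 NAND I4 = F NAND F = T
N9 = N2 NAND N7 = F NAND T = T
N11 = N9 XNOR I4 = T XNOR F = F
N12 = N5 XNOR N0 = T XNOR F = F
N13 = N12 OR N8 = F OR T = T

N0 = F; N6 = F; N11 = F; N13 = T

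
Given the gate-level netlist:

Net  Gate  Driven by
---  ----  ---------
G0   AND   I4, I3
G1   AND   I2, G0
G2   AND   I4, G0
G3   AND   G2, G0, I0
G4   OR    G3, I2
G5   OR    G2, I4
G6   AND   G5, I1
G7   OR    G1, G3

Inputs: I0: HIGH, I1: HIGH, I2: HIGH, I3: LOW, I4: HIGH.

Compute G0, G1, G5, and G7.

G0 = LOW; G1 = LOW; G5 = HIGH; G7 = LOW

G0 = I4 AND I3 = HIGH AND LOW = LOW
G1 = I2 AND G0 = HIGH AND LOW = LOW
G2 = I4 AND G0 = HIGH AND LOW = LOW
G3 = G2 AND G0 AND I0 = LOW AND LOW AND HIGH = LOW
G5 = G2 OR I4 = LOW OR HIGH = HIGH
G7 = G1 OR G3 = LOW OR LOW = LOW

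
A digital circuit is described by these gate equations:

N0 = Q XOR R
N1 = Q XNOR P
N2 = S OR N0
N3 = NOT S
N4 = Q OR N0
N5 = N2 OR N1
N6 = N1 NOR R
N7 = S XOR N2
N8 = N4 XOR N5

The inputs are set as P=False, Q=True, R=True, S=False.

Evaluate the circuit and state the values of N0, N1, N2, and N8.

N0 = False, N1 = False, N2 = False, N8 = True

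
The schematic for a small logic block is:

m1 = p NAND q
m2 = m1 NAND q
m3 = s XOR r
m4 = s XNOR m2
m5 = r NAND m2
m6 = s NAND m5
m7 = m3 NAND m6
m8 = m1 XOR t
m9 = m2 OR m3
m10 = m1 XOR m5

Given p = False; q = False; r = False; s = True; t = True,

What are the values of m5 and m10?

m5 = True, m10 = False

m1 = p NAND q = False NAND False = True
m2 = m1 NAND q = True NAND False = True
m5 = r NAND m2 = False NAND True = True
m10 = m1 XOR m5 = True XOR True = False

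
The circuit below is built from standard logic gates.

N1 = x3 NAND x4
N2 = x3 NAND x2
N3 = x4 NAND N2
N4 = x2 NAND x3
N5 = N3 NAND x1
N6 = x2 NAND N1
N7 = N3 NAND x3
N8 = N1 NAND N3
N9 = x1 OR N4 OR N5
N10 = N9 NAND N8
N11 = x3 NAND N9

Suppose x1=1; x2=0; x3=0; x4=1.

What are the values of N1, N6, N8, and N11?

N1 = x3 NAND x4 = 0 NAND 1 = 1
N2 = x3 NAND x2 = 0 NAND 0 = 1
N3 = x4 NAND N2 = 1 NAND 1 = 0
N4 = x2 NAND x3 = 0 NAND 0 = 1
N5 = N3 NAND x1 = 0 NAND 1 = 1
N6 = x2 NAND N1 = 0 NAND 1 = 1
N8 = N1 NAND N3 = 1 NAND 0 = 1
N9 = x1 OR N4 OR N5 = 1 OR 1 OR 1 = 1
N11 = x3 NAND N9 = 0 NAND 1 = 1

N1 = 1  N6 = 1  N8 = 1  N11 = 1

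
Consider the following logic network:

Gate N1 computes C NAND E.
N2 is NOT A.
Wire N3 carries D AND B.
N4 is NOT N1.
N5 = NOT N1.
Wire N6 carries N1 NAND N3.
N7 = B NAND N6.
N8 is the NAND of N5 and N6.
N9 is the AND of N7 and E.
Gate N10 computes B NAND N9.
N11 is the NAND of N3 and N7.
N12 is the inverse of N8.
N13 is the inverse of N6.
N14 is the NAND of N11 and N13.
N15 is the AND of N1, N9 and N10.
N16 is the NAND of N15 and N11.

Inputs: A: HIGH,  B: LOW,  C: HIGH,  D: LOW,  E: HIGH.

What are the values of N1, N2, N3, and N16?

N1 = C NAND E = HIGH NAND HIGH = LOW
N2 = NOT A = NOT HIGH = LOW
N3 = D AND B = LOW AND LOW = LOW
N6 = N1 NAND N3 = LOW NAND LOW = HIGH
N7 = B NAND N6 = LOW NAND HIGH = HIGH
N9 = N7 AND E = HIGH AND HIGH = HIGH
N10 = B NAND N9 = LOW NAND HIGH = HIGH
N11 = N3 NAND N7 = LOW NAND HIGH = HIGH
N15 = N1 AND N9 AND N10 = LOW AND HIGH AND HIGH = LOW
N16 = N15 NAND N11 = LOW NAND HIGH = HIGH

N1 = LOW; N2 = LOW; N3 = LOW; N16 = HIGH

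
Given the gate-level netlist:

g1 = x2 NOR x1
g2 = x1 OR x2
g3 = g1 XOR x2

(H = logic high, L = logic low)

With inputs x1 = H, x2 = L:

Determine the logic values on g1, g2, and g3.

g1 = L, g2 = H, g3 = L

g1 = x2 NOR x1 = L NOR H = L
g2 = x1 OR x2 = H OR L = H
g3 = g1 XOR x2 = L XOR L = L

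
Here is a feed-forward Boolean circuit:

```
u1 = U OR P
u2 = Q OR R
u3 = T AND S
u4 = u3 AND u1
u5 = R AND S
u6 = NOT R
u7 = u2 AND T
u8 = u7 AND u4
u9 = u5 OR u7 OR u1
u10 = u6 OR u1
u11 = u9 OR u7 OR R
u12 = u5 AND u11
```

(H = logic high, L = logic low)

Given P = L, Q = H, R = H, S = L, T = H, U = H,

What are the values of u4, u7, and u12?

u4 = L, u7 = H, u12 = L

u1 = U OR P = H OR L = H
u2 = Q OR R = H OR H = H
u3 = T AND S = H AND L = L
u4 = u3 AND u1 = L AND H = L
u5 = R AND S = H AND L = L
u7 = u2 AND T = H AND H = H
u9 = u5 OR u7 OR u1 = L OR H OR H = H
u11 = u9 OR u7 OR R = H OR H OR H = H
u12 = u5 AND u11 = L AND H = L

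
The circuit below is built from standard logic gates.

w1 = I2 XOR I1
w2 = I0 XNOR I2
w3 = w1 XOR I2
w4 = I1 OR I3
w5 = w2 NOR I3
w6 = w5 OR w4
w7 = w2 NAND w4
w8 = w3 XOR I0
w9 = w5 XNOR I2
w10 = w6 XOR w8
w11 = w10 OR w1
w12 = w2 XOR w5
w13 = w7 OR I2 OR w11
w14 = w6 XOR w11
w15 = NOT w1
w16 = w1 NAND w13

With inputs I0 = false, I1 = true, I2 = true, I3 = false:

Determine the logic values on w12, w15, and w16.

w1 = I2 XOR I1 = true XOR true = false
w2 = I0 XNOR I2 = false XNOR true = false
w3 = w1 XOR I2 = false XOR true = true
w4 = I1 OR I3 = true OR false = true
w5 = w2 NOR I3 = false NOR false = true
w6 = w5 OR w4 = true OR true = true
w7 = w2 NAND w4 = false NAND true = true
w8 = w3 XOR I0 = true XOR false = true
w10 = w6 XOR w8 = true XOR true = false
w11 = w10 OR w1 = false OR false = false
w12 = w2 XOR w5 = false XOR true = true
w13 = w7 OR I2 OR w11 = true OR true OR false = true
w15 = NOT w1 = NOT false = true
w16 = w1 NAND w13 = false NAND true = true

w12 = true  w15 = true  w16 = true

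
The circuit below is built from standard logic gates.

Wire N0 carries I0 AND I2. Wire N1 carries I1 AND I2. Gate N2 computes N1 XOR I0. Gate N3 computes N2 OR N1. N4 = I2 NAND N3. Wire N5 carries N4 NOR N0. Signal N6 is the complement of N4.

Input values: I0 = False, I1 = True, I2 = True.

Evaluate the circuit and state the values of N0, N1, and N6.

N0 = I0 AND I2 = False AND True = False
N1 = I1 AND I2 = True AND True = True
N2 = N1 XOR I0 = True XOR False = True
N3 = N2 OR N1 = True OR True = True
N4 = I2 NAND N3 = True NAND True = False
N6 = NOT N4 = NOT False = True

N0 = False, N1 = True, N6 = True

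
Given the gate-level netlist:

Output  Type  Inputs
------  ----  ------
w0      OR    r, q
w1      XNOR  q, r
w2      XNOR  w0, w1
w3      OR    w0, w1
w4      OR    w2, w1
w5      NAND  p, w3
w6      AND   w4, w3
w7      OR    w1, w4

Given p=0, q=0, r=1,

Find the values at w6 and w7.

w6 = 0, w7 = 0

w0 = r OR q = 1 OR 0 = 1
w1 = q XNOR r = 0 XNOR 1 = 0
w2 = w0 XNOR w1 = 1 XNOR 0 = 0
w3 = w0 OR w1 = 1 OR 0 = 1
w4 = w2 OR w1 = 0 OR 0 = 0
w6 = w4 AND w3 = 0 AND 1 = 0
w7 = w1 OR w4 = 0 OR 0 = 0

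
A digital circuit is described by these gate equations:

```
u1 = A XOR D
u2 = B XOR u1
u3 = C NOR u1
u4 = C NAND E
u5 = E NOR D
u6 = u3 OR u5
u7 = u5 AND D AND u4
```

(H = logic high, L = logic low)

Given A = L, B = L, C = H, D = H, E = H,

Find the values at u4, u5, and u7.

u4 = C NAND E = H NAND H = L
u5 = E NOR D = H NOR H = L
u7 = u5 AND D AND u4 = L AND H AND L = L

u4 = L, u5 = L, u7 = L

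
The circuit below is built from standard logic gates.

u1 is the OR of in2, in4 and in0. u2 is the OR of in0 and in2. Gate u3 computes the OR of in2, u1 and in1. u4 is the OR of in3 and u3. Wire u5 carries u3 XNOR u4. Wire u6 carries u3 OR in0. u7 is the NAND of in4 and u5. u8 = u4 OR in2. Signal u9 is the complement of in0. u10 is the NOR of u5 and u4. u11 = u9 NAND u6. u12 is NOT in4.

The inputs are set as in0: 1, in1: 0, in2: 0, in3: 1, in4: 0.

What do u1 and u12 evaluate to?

u1 = in2 OR in4 OR in0 = 0 OR 0 OR 1 = 1
u12 = NOT in4 = NOT 0 = 1

u1 = 1; u12 = 1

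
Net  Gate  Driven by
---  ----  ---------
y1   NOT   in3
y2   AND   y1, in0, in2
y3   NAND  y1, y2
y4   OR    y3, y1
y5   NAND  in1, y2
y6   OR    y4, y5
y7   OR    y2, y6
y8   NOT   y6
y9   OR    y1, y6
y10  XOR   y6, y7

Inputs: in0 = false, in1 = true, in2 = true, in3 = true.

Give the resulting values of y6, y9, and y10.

y1 = NOT in3 = NOT true = false
y2 = y1 AND in0 AND in2 = false AND false AND true = false
y3 = y1 NAND y2 = false NAND false = true
y4 = y3 OR y1 = true OR false = true
y5 = in1 NAND y2 = true NAND false = true
y6 = y4 OR y5 = true OR true = true
y7 = y2 OR y6 = false OR true = true
y9 = y1 OR y6 = false OR true = true
y10 = y6 XOR y7 = true XOR true = false

y6 = true, y9 = true, y10 = false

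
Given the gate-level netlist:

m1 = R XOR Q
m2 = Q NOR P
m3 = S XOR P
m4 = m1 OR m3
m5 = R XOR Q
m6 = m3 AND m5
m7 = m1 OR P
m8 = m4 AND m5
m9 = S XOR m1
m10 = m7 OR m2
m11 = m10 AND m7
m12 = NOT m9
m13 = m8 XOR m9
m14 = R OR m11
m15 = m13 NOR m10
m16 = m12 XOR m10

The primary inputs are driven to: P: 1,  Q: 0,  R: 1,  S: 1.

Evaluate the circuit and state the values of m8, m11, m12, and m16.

m1 = R XOR Q = 1 XOR 0 = 1
m2 = Q NOR P = 0 NOR 1 = 0
m3 = S XOR P = 1 XOR 1 = 0
m4 = m1 OR m3 = 1 OR 0 = 1
m5 = R XOR Q = 1 XOR 0 = 1
m7 = m1 OR P = 1 OR 1 = 1
m8 = m4 AND m5 = 1 AND 1 = 1
m9 = S XOR m1 = 1 XOR 1 = 0
m10 = m7 OR m2 = 1 OR 0 = 1
m11 = m10 AND m7 = 1 AND 1 = 1
m12 = NOT m9 = NOT 0 = 1
m16 = m12 XOR m10 = 1 XOR 1 = 0

m8 = 1, m11 = 1, m12 = 1, m16 = 0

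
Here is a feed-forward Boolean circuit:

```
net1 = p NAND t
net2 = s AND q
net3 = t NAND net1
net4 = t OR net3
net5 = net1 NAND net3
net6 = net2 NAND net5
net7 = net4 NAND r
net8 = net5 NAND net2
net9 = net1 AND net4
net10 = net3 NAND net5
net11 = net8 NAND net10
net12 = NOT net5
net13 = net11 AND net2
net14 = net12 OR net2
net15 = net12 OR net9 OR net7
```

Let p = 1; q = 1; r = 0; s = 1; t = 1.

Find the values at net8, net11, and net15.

net8 = 0, net11 = 1, net15 = 1

net1 = p NAND t = 1 NAND 1 = 0
net2 = s AND q = 1 AND 1 = 1
net3 = t NAND net1 = 1 NAND 0 = 1
net4 = t OR net3 = 1 OR 1 = 1
net5 = net1 NAND net3 = 0 NAND 1 = 1
net7 = net4 NAND r = 1 NAND 0 = 1
net8 = net5 NAND net2 = 1 NAND 1 = 0
net9 = net1 AND net4 = 0 AND 1 = 0
net10 = net3 NAND net5 = 1 NAND 1 = 0
net11 = net8 NAND net10 = 0 NAND 0 = 1
net12 = NOT net5 = NOT 1 = 0
net15 = net12 OR net9 OR net7 = 0 OR 0 OR 1 = 1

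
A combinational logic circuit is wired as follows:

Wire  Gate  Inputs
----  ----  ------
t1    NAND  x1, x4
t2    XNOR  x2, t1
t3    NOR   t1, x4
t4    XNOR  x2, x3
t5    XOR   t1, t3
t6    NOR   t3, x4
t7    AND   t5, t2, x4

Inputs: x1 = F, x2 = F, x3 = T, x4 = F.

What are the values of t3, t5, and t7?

t1 = x1 NAND x4 = F NAND F = T
t2 = x2 XNOR t1 = F XNOR T = F
t3 = t1 NOR x4 = T NOR F = F
t5 = t1 XOR t3 = T XOR F = T
t7 = t5 AND t2 AND x4 = T AND F AND F = F

t3 = F, t5 = T, t7 = F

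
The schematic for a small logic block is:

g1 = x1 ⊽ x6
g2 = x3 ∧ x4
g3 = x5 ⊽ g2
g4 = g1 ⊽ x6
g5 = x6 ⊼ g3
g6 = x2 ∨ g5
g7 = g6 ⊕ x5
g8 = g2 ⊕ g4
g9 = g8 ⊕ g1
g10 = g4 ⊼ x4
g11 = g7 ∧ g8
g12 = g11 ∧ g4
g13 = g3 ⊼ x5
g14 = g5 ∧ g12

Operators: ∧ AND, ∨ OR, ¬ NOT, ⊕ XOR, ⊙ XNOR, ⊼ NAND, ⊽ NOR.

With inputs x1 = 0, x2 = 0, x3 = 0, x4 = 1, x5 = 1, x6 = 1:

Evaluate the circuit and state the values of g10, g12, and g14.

g10 = 1; g12 = 0; g14 = 0

g1 = x1 NOR x6 = 0 NOR 1 = 0
g2 = x3 AND x4 = 0 AND 1 = 0
g3 = x5 NOR g2 = 1 NOR 0 = 0
g4 = g1 NOR x6 = 0 NOR 1 = 0
g5 = x6 NAND g3 = 1 NAND 0 = 1
g6 = x2 OR g5 = 0 OR 1 = 1
g7 = g6 XOR x5 = 1 XOR 1 = 0
g8 = g2 XOR g4 = 0 XOR 0 = 0
g10 = g4 NAND x4 = 0 NAND 1 = 1
g11 = g7 AND g8 = 0 AND 0 = 0
g12 = g11 AND g4 = 0 AND 0 = 0
g14 = g5 AND g12 = 1 AND 0 = 0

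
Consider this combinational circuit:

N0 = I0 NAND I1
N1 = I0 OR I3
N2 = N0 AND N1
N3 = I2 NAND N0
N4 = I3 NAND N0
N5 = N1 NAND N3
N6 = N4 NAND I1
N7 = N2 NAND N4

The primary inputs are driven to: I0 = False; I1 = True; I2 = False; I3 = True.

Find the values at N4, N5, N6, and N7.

N4 = False; N5 = False; N6 = True; N7 = True

N0 = I0 NAND I1 = False NAND True = True
N1 = I0 OR I3 = False OR True = True
N2 = N0 AND N1 = True AND True = True
N3 = I2 NAND N0 = False NAND True = True
N4 = I3 NAND N0 = True NAND True = False
N5 = N1 NAND N3 = True NAND True = False
N6 = N4 NAND I1 = False NAND True = True
N7 = N2 NAND N4 = True NAND False = True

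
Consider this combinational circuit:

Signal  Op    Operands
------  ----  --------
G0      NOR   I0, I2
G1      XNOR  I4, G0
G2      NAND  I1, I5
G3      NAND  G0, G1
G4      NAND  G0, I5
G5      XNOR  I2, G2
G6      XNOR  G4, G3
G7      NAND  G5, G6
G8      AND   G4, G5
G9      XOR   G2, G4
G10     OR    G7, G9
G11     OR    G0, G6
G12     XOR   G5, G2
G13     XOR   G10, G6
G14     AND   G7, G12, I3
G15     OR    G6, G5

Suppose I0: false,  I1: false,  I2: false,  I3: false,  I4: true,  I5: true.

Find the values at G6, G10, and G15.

G0 = I0 NOR I2 = false NOR false = true
G1 = I4 XNOR G0 = true XNOR true = true
G2 = I1 NAND I5 = false NAND true = true
G3 = G0 NAND G1 = true NAND true = false
G4 = G0 NAND I5 = true NAND true = false
G5 = I2 XNOR G2 = false XNOR true = false
G6 = G4 XNOR G3 = false XNOR false = true
G7 = G5 NAND G6 = false NAND true = true
G9 = G2 XOR G4 = true XOR false = true
G10 = G7 OR G9 = true OR true = true
G15 = G6 OR G5 = true OR false = true

G6 = true, G10 = true, G15 = true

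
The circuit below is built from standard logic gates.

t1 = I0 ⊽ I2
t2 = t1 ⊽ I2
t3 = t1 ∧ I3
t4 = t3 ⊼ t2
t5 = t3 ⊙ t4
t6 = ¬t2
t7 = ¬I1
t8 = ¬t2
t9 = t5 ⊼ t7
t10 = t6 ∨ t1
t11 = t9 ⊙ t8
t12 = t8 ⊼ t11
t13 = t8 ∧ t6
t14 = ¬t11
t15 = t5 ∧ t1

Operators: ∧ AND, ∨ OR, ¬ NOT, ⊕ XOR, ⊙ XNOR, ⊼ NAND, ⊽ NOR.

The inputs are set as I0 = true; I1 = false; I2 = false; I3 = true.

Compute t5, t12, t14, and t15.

t5 = false; t12 = true; t14 = true; t15 = false

t1 = I0 NOR I2 = true NOR false = false
t2 = t1 NOR I2 = false NOR false = true
t3 = t1 AND I3 = false AND true = false
t4 = t3 NAND t2 = false NAND true = true
t5 = t3 XNOR t4 = false XNOR true = false
t7 = NOT I1 = NOT false = true
t8 = NOT t2 = NOT true = false
t9 = t5 NAND t7 = false NAND true = true
t11 = t9 XNOR t8 = true XNOR false = false
t12 = t8 NAND t11 = false NAND false = true
t14 = NOT t11 = NOT false = true
t15 = t5 AND t1 = false AND false = false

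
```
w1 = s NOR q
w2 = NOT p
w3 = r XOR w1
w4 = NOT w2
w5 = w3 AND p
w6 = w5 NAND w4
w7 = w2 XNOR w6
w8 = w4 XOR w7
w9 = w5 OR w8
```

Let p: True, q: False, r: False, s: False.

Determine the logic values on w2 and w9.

w1 = s NOR q = False NOR False = True
w2 = NOT p = NOT True = False
w3 = r XOR w1 = False XOR True = True
w4 = NOT w2 = NOT False = True
w5 = w3 AND p = True AND True = True
w6 = w5 NAND w4 = True NAND True = False
w7 = w2 XNOR w6 = False XNOR False = True
w8 = w4 XOR w7 = True XOR True = False
w9 = w5 OR w8 = True OR False = True

w2 = False  w9 = True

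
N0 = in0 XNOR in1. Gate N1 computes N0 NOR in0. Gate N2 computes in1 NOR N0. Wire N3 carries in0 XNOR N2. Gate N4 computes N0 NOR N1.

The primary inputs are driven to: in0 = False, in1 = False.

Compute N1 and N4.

N1 = False, N4 = False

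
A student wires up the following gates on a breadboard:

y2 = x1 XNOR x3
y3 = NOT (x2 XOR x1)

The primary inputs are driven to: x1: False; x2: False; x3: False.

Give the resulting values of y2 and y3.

y2 = False XNOR False = True
y3 = NOT (False XOR False) = True

y2 = True; y3 = True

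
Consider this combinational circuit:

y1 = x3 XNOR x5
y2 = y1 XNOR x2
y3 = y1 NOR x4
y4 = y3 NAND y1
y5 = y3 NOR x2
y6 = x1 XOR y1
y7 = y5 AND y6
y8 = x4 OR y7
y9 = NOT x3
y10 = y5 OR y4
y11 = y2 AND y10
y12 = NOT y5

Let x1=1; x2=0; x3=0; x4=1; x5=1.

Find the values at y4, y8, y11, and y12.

y1 = x3 XNOR x5 = 0 XNOR 1 = 0
y2 = y1 XNOR x2 = 0 XNOR 0 = 1
y3 = y1 NOR x4 = 0 NOR 1 = 0
y4 = y3 NAND y1 = 0 NAND 0 = 1
y5 = y3 NOR x2 = 0 NOR 0 = 1
y6 = x1 XOR y1 = 1 XOR 0 = 1
y7 = y5 AND y6 = 1 AND 1 = 1
y8 = x4 OR y7 = 1 OR 1 = 1
y10 = y5 OR y4 = 1 OR 1 = 1
y11 = y2 AND y10 = 1 AND 1 = 1
y12 = NOT y5 = NOT 1 = 0

y4 = 1  y8 = 1  y11 = 1  y12 = 0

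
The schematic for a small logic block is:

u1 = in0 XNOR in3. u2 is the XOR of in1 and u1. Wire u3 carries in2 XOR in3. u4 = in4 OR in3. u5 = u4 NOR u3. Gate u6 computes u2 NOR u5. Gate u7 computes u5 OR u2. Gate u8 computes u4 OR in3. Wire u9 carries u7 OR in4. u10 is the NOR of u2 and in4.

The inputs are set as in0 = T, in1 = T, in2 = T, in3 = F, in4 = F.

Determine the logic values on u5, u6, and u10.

u5 = F; u6 = F; u10 = F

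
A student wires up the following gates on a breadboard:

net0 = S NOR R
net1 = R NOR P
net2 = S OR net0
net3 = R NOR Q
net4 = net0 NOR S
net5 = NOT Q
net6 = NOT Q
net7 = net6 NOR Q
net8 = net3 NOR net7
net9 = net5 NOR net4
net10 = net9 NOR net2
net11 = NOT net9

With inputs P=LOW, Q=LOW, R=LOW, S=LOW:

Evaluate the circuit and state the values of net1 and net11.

net1 = HIGH, net11 = HIGH

net0 = S NOR R = LOW NOR LOW = HIGH
net1 = R NOR P = LOW NOR LOW = HIGH
net4 = net0 NOR S = HIGH NOR LOW = LOW
net5 = NOT Q = NOT LOW = HIGH
net9 = net5 NOR net4 = HIGH NOR LOW = LOW
net11 = NOT net9 = NOT LOW = HIGH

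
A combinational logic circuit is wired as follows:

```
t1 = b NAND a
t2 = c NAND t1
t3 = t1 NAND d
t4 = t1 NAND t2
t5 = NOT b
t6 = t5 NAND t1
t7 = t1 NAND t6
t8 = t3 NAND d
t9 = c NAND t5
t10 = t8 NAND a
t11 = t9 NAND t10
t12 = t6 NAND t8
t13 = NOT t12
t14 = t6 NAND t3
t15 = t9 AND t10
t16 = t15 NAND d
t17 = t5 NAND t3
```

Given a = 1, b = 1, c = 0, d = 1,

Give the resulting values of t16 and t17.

t1 = b NAND a = 1 NAND 1 = 0
t3 = t1 NAND d = 0 NAND 1 = 1
t5 = NOT b = NOT 1 = 0
t8 = t3 NAND d = 1 NAND 1 = 0
t9 = c NAND t5 = 0 NAND 0 = 1
t10 = t8 NAND a = 0 NAND 1 = 1
t15 = t9 AND t10 = 1 AND 1 = 1
t16 = t15 NAND d = 1 NAND 1 = 0
t17 = t5 NAND t3 = 0 NAND 1 = 1

t16 = 0, t17 = 1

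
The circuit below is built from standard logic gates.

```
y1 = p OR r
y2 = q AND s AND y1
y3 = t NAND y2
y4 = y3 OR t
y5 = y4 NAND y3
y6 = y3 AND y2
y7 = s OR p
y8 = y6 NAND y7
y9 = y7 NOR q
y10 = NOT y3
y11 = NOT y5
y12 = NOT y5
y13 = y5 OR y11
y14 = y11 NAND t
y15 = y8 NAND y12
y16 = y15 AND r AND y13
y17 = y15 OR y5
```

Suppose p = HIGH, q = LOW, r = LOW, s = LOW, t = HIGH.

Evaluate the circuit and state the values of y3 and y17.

y1 = p OR r = HIGH OR LOW = HIGH
y2 = q AND s AND y1 = LOW AND LOW AND HIGH = LOW
y3 = t NAND y2 = HIGH NAND LOW = HIGH
y4 = y3 OR t = HIGH OR HIGH = HIGH
y5 = y4 NAND y3 = HIGH NAND HIGH = LOW
y6 = y3 AND y2 = HIGH AND LOW = LOW
y7 = s OR p = LOW OR HIGH = HIGH
y8 = y6 NAND y7 = LOW NAND HIGH = HIGH
y12 = NOT y5 = NOT LOW = HIGH
y15 = y8 NAND y12 = HIGH NAND HIGH = LOW
y17 = y15 OR y5 = LOW OR LOW = LOW

y3 = HIGH, y17 = LOW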